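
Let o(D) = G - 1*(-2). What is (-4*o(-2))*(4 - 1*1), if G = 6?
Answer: -96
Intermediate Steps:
o(D) = 8 (o(D) = 6 - 1*(-2) = 6 + 2 = 8)
(-4*o(-2))*(4 - 1*1) = (-4*8)*(4 - 1*1) = -32*(4 - 1) = -32*3 = -96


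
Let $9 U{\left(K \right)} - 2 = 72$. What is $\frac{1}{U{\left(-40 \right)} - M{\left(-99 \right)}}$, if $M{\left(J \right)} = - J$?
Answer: $- \frac{9}{817} \approx -0.011016$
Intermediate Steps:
$U{\left(K \right)} = \frac{74}{9}$ ($U{\left(K \right)} = \frac{2}{9} + \frac{1}{9} \cdot 72 = \frac{2}{9} + 8 = \frac{74}{9}$)
$\frac{1}{U{\left(-40 \right)} - M{\left(-99 \right)}} = \frac{1}{\frac{74}{9} - \left(-1\right) \left(-99\right)} = \frac{1}{\frac{74}{9} - 99} = \frac{1}{- \frac{817}{9}} = - \frac{9}{817}$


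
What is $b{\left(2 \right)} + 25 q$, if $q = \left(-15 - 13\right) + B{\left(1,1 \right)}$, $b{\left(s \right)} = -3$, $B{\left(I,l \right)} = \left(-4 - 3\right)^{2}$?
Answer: $522$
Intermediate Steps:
$B{\left(I,l \right)} = 49$ ($B{\left(I,l \right)} = \left(-7\right)^{2} = 49$)
$q = 21$ ($q = \left(-15 - 13\right) + 49 = -28 + 49 = 21$)
$b{\left(2 \right)} + 25 q = -3 + 25 \cdot 21 = -3 + 525 = 522$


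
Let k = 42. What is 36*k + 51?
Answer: 1563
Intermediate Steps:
36*k + 51 = 36*42 + 51 = 1512 + 51 = 1563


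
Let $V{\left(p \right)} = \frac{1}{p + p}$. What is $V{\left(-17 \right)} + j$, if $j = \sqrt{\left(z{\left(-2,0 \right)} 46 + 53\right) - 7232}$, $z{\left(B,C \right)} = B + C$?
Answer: $- \frac{1}{34} + i \sqrt{7271} \approx -0.029412 + 85.27 i$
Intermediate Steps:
$V{\left(p \right)} = \frac{1}{2 p}$
$j = i \sqrt{7271}$ ($j = \sqrt{\left(\left(-2 + 0\right) 46 + 53\right) - 7232} = \sqrt{\left(\left(-2\right) 46 + 53\right) - 7232} = \sqrt{\left(-92 + 53\right) - 7232} = \sqrt{-39 - 7232} = \sqrt{-7271} = i \sqrt{7271} \approx 85.27 i$)
$V{\left(-17 \right)} + j = \frac{1}{2 \left(-17\right)} + i \sqrt{7271} = \frac{1}{2} \left(- \frac{1}{17}\right) + i \sqrt{7271} = - \frac{1}{34} + i \sqrt{7271}$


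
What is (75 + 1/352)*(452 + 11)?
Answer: 12223663/352 ≈ 34726.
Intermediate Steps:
(75 + 1/352)*(452 + 11) = (75 + 1/352)*463 = (26401/352)*463 = 12223663/352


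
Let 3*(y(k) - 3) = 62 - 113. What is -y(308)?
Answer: 14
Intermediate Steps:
y(k) = -14 (y(k) = 3 + (62 - 113)/3 = 3 + (⅓)*(-51) = 3 - 17 = -14)
-y(308) = -1*(-14) = 14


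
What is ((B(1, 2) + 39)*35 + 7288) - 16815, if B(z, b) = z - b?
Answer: -8197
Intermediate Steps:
((B(1, 2) + 39)*35 + 7288) - 16815 = (((1 - 1*2) + 39)*35 + 7288) - 16815 = (((1 - 2) + 39)*35 + 7288) - 16815 = ((-1 + 39)*35 + 7288) - 16815 = (38*35 + 7288) - 16815 = (1330 + 7288) - 16815 = 8618 - 16815 = -8197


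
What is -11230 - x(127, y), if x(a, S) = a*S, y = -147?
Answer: 7439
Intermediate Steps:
x(a, S) = S*a
-11230 - x(127, y) = -11230 - (-147)*127 = -11230 - 1*(-18669) = -11230 + 18669 = 7439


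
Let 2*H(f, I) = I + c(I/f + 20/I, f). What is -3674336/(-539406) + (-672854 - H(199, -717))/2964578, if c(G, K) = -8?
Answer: 10530109720159/1599111160668 ≈ 6.5850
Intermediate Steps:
H(f, I) = -4 + I/2 (H(f, I) = (I - 8)/2 = (-8 + I)/2 = -4 + I/2)
-3674336/(-539406) + (-672854 - H(199, -717))/2964578 = -3674336/(-539406) + (-672854 - (-4 + (1/2)*(-717)))/2964578 = -3674336*(-1/539406) + (-672854 - (-4 - 717/2))*(1/2964578) = 1837168/269703 + (-672854 - 1*(-725/2))*(1/2964578) = 1837168/269703 + (-672854 + 725/2)*(1/2964578) = 1837168/269703 - 1344983/2*1/2964578 = 1837168/269703 - 1344983/5929156 = 10530109720159/1599111160668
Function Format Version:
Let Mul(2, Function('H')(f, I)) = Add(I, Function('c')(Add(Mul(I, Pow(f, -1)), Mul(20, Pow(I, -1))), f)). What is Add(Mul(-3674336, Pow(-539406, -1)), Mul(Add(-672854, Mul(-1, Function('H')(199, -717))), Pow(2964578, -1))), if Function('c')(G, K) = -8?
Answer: Rational(10530109720159, 1599111160668) ≈ 6.5850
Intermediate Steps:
Function('H')(f, I) = Add(-4, Mul(Rational(1, 2), I)) (Function('H')(f, I) = Mul(Rational(1, 2), Add(I, -8)) = Mul(Rational(1, 2), Add(-8, I)) = Add(-4, Mul(Rational(1, 2), I)))
Add(Mul(-3674336, Pow(-539406, -1)), Mul(Add(-672854, Mul(-1, Function('H')(199, -717))), Pow(2964578, -1))) = Add(Mul(-3674336, Pow(-539406, -1)), Mul(Add(-672854, Mul(-1, Add(-4, Mul(Rational(1, 2), -717)))), Pow(2964578, -1))) = Add(Mul(-3674336, Rational(-1, 539406)), Mul(Add(-672854, Mul(-1, Add(-4, Rational(-717, 2)))), Rational(1, 2964578))) = Add(Rational(1837168, 269703), Mul(Add(-672854, Mul(-1, Rational(-725, 2))), Rational(1, 2964578))) = Add(Rational(1837168, 269703), Mul(Add(-672854, Rational(725, 2)), Rational(1, 2964578))) = Add(Rational(1837168, 269703), Mul(Rational(-1344983, 2), Rational(1, 2964578))) = Add(Rational(1837168, 269703), Rational(-1344983, 5929156)) = Rational(10530109720159, 1599111160668)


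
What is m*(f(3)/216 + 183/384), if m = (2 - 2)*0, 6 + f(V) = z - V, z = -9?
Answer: 0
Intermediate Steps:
f(V) = -15 - V (f(V) = -6 + (-9 - V) = -15 - V)
m = 0 (m = 0*0 = 0)
m*(f(3)/216 + 183/384) = 0*((-15 - 1*3)/216 + 183/384) = 0*((-15 - 3)*(1/216) + 183*(1/384)) = 0*(-18*1/216 + 61/128) = 0*(-1/12 + 61/128) = 0*(151/384) = 0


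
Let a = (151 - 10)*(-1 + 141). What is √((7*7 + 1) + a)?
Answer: √19790 ≈ 140.68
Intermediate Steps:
a = 19740 (a = 141*140 = 19740)
√((7*7 + 1) + a) = √((7*7 + 1) + 19740) = √((49 + 1) + 19740) = √(50 + 19740) = √19790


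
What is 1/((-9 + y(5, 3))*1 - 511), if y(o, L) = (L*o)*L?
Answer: -1/475 ≈ -0.0021053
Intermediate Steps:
y(o, L) = o*L²
1/((-9 + y(5, 3))*1 - 511) = 1/((-9 + 5*3²)*1 - 511) = 1/((-9 + 5*9)*1 - 511) = 1/((-9 + 45)*1 - 511) = 1/(36*1 - 511) = 1/(36 - 511) = 1/(-475) = -1/475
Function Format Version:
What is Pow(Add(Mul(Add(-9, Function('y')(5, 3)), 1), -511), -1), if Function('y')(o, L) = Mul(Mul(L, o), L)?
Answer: Rational(-1, 475) ≈ -0.0021053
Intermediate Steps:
Function('y')(o, L) = Mul(o, Pow(L, 2))
Pow(Add(Mul(Add(-9, Function('y')(5, 3)), 1), -511), -1) = Pow(Add(Mul(Add(-9, Mul(5, Pow(3, 2))), 1), -511), -1) = Pow(Add(Mul(Add(-9, Mul(5, 9)), 1), -511), -1) = Pow(Add(Mul(Add(-9, 45), 1), -511), -1) = Pow(Add(Mul(36, 1), -511), -1) = Pow(Add(36, -511), -1) = Pow(-475, -1) = Rational(-1, 475)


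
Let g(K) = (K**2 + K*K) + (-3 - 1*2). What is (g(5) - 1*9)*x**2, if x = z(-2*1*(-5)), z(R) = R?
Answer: 3600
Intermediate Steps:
x = 10 (x = -2*1*(-5) = -2*(-5) = 10)
g(K) = -5 + 2*K**2 (g(K) = (K**2 + K**2) + (-3 - 2) = 2*K**2 - 5 = -5 + 2*K**2)
(g(5) - 1*9)*x**2 = ((-5 + 2*5**2) - 1*9)*10**2 = ((-5 + 2*25) - 9)*100 = ((-5 + 50) - 9)*100 = (45 - 9)*100 = 36*100 = 3600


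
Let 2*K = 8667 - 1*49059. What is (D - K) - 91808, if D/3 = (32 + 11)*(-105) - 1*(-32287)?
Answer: 11704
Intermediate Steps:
D = 83316 (D = 3*((32 + 11)*(-105) - 1*(-32287)) = 3*(43*(-105) + 32287) = 3*(-4515 + 32287) = 3*27772 = 83316)
K = -20196 (K = (8667 - 1*49059)/2 = (8667 - 49059)/2 = (½)*(-40392) = -20196)
(D - K) - 91808 = (83316 - 1*(-20196)) - 91808 = (83316 + 20196) - 91808 = 103512 - 91808 = 11704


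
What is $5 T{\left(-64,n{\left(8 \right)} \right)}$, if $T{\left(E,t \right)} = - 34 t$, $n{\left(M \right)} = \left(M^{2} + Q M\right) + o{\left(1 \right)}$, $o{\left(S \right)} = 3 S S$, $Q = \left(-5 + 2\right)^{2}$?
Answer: $-23630$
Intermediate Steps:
$Q = 9$ ($Q = \left(-3\right)^{2} = 9$)
$o{\left(S \right)} = 3 S^{2}$
$n{\left(M \right)} = 3 + M^{2} + 9 M$ ($n{\left(M \right)} = \left(M^{2} + 9 M\right) + 3 \cdot 1^{2} = \left(M^{2} + 9 M\right) + 3 \cdot 1 = \left(M^{2} + 9 M\right) + 3 = 3 + M^{2} + 9 M$)
$5 T{\left(-64,n{\left(8 \right)} \right)} = 5 \left(- 34 \left(3 + 8^{2} + 9 \cdot 8\right)\right) = 5 \left(- 34 \left(3 + 64 + 72\right)\right) = 5 \left(\left(-34\right) 139\right) = 5 \left(-4726\right) = -23630$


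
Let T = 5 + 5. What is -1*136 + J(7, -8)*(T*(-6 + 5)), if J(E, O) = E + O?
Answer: -126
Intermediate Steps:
T = 10
-1*136 + J(7, -8)*(T*(-6 + 5)) = -1*136 + (7 - 8)*(10*(-6 + 5)) = -136 - 10*(-1) = -136 - 1*(-10) = -136 + 10 = -126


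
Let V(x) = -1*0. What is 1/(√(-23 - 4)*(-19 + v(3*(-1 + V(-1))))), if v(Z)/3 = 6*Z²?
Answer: -I*√3/1287 ≈ -0.0013458*I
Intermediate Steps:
V(x) = 0
v(Z) = 18*Z² (v(Z) = 3*(6*Z²) = 18*Z²)
1/(√(-23 - 4)*(-19 + v(3*(-1 + V(-1))))) = 1/(√(-23 - 4)*(-19 + 18*(3*(-1 + 0))²)) = 1/(√(-27)*(-19 + 18*(3*(-1))²)) = 1/((3*I*√3)*(-19 + 18*(-3)²)) = 1/((3*I*√3)*(-19 + 18*9)) = 1/((3*I*√3)*(-19 + 162)) = 1/((3*I*√3)*143) = 1/(429*I*√3) = -I*√3/1287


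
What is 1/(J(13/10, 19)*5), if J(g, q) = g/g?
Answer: ⅕ ≈ 0.20000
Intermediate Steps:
J(g, q) = 1
1/(J(13/10, 19)*5) = 1/(1*5) = 1/5 = ⅕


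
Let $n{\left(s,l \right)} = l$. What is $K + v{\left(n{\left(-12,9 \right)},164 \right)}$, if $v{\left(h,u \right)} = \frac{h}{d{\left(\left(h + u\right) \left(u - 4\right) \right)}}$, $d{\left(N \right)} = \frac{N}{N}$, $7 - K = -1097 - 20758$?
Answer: $21871$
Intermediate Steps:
$K = 21862$ ($K = 7 - \left(-1097 - 20758\right) = 7 - -21855 = 7 + 21855 = 21862$)
$d{\left(N \right)} = 1$
$v{\left(h,u \right)} = h$ ($v{\left(h,u \right)} = \frac{h}{1} = h 1 = h$)
$K + v{\left(n{\left(-12,9 \right)},164 \right)} = 21862 + 9 = 21871$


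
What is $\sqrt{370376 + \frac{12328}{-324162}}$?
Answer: $\frac{2 \sqrt{56768357037}}{783} \approx 608.58$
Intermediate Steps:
$\sqrt{370376 + \frac{12328}{-324162}} = \sqrt{370376 + 12328 \left(- \frac{1}{324162}\right)} = \sqrt{370376 - \frac{268}{7047}} = \sqrt{\frac{2610039404}{7047}} = \frac{2 \sqrt{56768357037}}{783}$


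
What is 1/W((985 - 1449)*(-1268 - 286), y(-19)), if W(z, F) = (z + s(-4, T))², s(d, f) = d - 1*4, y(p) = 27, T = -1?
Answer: 1/519910218304 ≈ 1.9234e-12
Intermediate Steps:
s(d, f) = -4 + d (s(d, f) = d - 4 = -4 + d)
W(z, F) = (-8 + z)² (W(z, F) = (z + (-4 - 4))² = (z - 8)² = (-8 + z)²)
1/W((985 - 1449)*(-1268 - 286), y(-19)) = 1/((-8 + (985 - 1449)*(-1268 - 286))²) = 1/((-8 - 464*(-1554))²) = 1/((-8 + 721056)²) = 1/(721048²) = 1/519910218304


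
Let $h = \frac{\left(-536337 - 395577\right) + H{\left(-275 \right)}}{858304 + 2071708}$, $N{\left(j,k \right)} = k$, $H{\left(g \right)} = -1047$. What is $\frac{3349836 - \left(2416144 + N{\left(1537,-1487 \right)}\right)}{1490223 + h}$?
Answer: $\frac{2740085692148}{4366370339715} \approx 0.62754$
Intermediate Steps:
$h = - \frac{932961}{2930012}$ ($h = \frac{\left(-536337 - 395577\right) - 1047}{858304 + 2071708} = \frac{-931914 - 1047}{2930012} = \left(-932961\right) \frac{1}{2930012} = - \frac{932961}{2930012} \approx -0.31842$)
$\frac{3349836 - \left(2416144 + N{\left(1537,-1487 \right)}\right)}{1490223 + h} = \frac{3349836 - 2414657}{1490223 - \frac{932961}{2930012}} = \frac{3349836 + \left(-2416144 + 1487\right)}{\frac{4366370339715}{2930012}} = \left(3349836 - 2414657\right) \frac{2930012}{4366370339715} = 935179 \cdot \frac{2930012}{4366370339715} = \frac{2740085692148}{4366370339715}$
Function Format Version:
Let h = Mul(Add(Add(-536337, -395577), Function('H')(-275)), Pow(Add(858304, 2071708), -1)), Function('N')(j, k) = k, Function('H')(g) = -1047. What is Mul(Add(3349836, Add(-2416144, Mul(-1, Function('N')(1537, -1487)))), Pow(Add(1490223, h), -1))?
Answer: Rational(2740085692148, 4366370339715) ≈ 0.62754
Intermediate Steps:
h = Rational(-932961, 2930012) (h = Mul(Add(Add(-536337, -395577), -1047), Pow(Add(858304, 2071708), -1)) = Mul(Add(-931914, -1047), Pow(2930012, -1)) = Mul(-932961, Rational(1, 2930012)) = Rational(-932961, 2930012) ≈ -0.31842)
Mul(Add(3349836, Add(-2416144, Mul(-1, Function('N')(1537, -1487)))), Pow(Add(1490223, h), -1)) = Mul(Add(3349836, Add(-2416144, Mul(-1, -1487))), Pow(Add(1490223, Rational(-932961, 2930012)), -1)) = Mul(Add(3349836, Add(-2416144, 1487)), Pow(Rational(4366370339715, 2930012), -1)) = Mul(Add(3349836, -2414657), Rational(2930012, 4366370339715)) = Mul(935179, Rational(2930012, 4366370339715)) = Rational(2740085692148, 4366370339715)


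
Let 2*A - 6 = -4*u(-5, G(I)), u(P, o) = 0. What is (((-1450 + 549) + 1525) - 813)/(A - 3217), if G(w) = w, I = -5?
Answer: 189/3214 ≈ 0.058805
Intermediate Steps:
A = 3 (A = 3 + (-4*0)/2 = 3 + (½)*0 = 3 + 0 = 3)
(((-1450 + 549) + 1525) - 813)/(A - 3217) = (((-1450 + 549) + 1525) - 813)/(3 - 3217) = ((-901 + 1525) - 813)/(-3214) = (624 - 813)*(-1/3214) = -189*(-1/3214) = 189/3214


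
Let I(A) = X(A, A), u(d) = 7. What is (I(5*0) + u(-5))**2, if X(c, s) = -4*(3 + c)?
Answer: 25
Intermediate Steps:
X(c, s) = -12 - 4*c
I(A) = -12 - 4*A
(I(5*0) + u(-5))**2 = ((-12 - 20*0) + 7)**2 = ((-12 - 4*0) + 7)**2 = ((-12 + 0) + 7)**2 = (-12 + 7)**2 = (-5)**2 = 25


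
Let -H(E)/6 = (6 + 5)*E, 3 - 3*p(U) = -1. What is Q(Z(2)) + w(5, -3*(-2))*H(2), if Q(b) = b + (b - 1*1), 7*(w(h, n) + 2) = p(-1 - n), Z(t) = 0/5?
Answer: 1665/7 ≈ 237.86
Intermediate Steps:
Z(t) = 0 (Z(t) = 0*(⅕) = 0)
p(U) = 4/3 (p(U) = 1 - ⅓*(-1) = 1 + ⅓ = 4/3)
w(h, n) = -38/21 (w(h, n) = -2 + (⅐)*(4/3) = -2 + 4/21 = -38/21)
H(E) = -66*E (H(E) = -6*(6 + 5)*E = -66*E)
Q(b) = -1 + 2*b (Q(b) = b + (b - 1) = b + (-1 + b) = -1 + 2*b)
Q(Z(2)) + w(5, -3*(-2))*H(2) = (-1 + 2*0) - (-836)*2/7 = (-1 + 0) - 38/21*(-132) = -1 + 1672/7 = 1665/7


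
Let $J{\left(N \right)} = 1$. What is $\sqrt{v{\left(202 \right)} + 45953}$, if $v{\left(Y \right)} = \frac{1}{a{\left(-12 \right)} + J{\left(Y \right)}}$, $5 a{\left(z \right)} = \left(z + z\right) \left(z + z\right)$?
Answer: $\frac{3 \sqrt{1723549282}}{581} \approx 214.37$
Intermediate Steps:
$a{\left(z \right)} = \frac{4 z^{2}}{5}$ ($a{\left(z \right)} = \frac{\left(z + z\right) \left(z + z\right)}{5} = \frac{2 z 2 z}{5} = \frac{4 z^{2}}{5}$)
$v{\left(Y \right)} = \frac{5}{581}$ ($v{\left(Y \right)} = \frac{1}{\frac{4 \left(-12\right)^{2}}{5} + 1} = \frac{1}{\frac{4}{5} \cdot 144 + 1} = \frac{1}{\frac{576}{5} + 1} = \frac{1}{\frac{581}{5}} = \frac{5}{581}$)
$\sqrt{v{\left(202 \right)} + 45953} = \sqrt{\frac{5}{581} + 45953} = \sqrt{\frac{26698698}{581}} = \frac{3 \sqrt{1723549282}}{581}$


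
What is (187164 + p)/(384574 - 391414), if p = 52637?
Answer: -239801/6840 ≈ -35.059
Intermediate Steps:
(187164 + p)/(384574 - 391414) = (187164 + 52637)/(384574 - 391414) = 239801/(-6840) = 239801*(-1/6840) = -239801/6840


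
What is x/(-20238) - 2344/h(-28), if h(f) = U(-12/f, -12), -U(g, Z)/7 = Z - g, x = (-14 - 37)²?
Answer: -15888053/586902 ≈ -27.071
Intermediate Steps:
x = 2601 (x = (-51)² = 2601)
U(g, Z) = -7*Z + 7*g (U(g, Z) = -7*(Z - g) = -7*Z + 7*g)
h(f) = 84 - 84/f (h(f) = -7*(-12) + 7*(-12/f) = 84 - 84/f)
x/(-20238) - 2344/h(-28) = 2601/(-20238) - 2344/(84 - 84/(-28)) = 2601*(-1/20238) - 2344/(84 - 84*(-1/28)) = -867/6746 - 2344/(84 + 3) = -867/6746 - 2344/87 = -15888053/586902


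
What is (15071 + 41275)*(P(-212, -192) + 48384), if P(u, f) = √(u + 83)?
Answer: 2726244864 + 56346*I*√129 ≈ 2.7262e+9 + 6.3997e+5*I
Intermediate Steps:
P(u, f) = √(83 + u)
(15071 + 41275)*(P(-212, -192) + 48384) = (15071 + 41275)*(√(83 - 212) + 48384) = 56346*(√(-129) + 48384) = 56346*(I*√129 + 48384) = 56346*(48384 + I*√129) = 2726244864 + 56346*I*√129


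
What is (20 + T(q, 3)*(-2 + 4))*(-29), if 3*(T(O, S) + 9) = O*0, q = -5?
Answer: -58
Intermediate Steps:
T(O, S) = -9 (T(O, S) = -9 + (O*0)/3 = -9 + (1/3)*0 = -9 + 0 = -9)
(20 + T(q, 3)*(-2 + 4))*(-29) = (20 - 9*(-2 + 4))*(-29) = (20 - 9*2)*(-29) = (20 - 18)*(-29) = 2*(-29) = -58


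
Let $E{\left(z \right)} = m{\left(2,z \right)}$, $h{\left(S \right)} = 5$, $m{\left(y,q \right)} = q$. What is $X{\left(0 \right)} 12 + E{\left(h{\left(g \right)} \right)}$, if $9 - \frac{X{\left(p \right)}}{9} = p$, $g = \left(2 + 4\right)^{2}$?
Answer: $977$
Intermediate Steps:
$g = 36$ ($g = 6^{2} = 36$)
$X{\left(p \right)} = 81 - 9 p$
$E{\left(z \right)} = z$
$X{\left(0 \right)} 12 + E{\left(h{\left(g \right)} \right)} = \left(81 - 0\right) 12 + 5 = \left(81 + 0\right) 12 + 5 = 81 \cdot 12 + 5 = 972 + 5 = 977$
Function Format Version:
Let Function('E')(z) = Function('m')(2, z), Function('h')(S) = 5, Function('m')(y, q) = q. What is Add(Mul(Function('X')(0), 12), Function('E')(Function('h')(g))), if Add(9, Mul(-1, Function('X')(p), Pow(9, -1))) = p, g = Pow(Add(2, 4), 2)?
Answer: 977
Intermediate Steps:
g = 36 (g = Pow(6, 2) = 36)
Function('X')(p) = Add(81, Mul(-9, p))
Function('E')(z) = z
Add(Mul(Function('X')(0), 12), Function('E')(Function('h')(g))) = Add(Mul(Add(81, Mul(-9, 0)), 12), 5) = Add(Mul(Add(81, 0), 12), 5) = Add(Mul(81, 12), 5) = Add(972, 5) = 977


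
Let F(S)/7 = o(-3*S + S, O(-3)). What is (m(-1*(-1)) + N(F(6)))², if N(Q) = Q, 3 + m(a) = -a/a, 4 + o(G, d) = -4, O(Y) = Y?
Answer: 3600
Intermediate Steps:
o(G, d) = -8 (o(G, d) = -4 - 4 = -8)
F(S) = -56 (F(S) = 7*(-8) = -56)
m(a) = -4 (m(a) = -3 - a/a = -3 - 1*1 = -3 - 1 = -4)
(m(-1*(-1)) + N(F(6)))² = (-4 - 56)² = (-60)² = 3600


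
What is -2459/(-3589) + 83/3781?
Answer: 9595366/13570009 ≈ 0.70710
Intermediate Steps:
-2459/(-3589) + 83/3781 = -2459*(-1/3589) + 83*(1/3781) = 2459/3589 + 83/3781 = 9595366/13570009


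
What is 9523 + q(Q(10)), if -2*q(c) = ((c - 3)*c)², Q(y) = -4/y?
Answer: 5951297/625 ≈ 9522.1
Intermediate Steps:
q(c) = -c²*(-3 + c)²/2 (q(c) = -c²*(c - 3)²/2 = -c²*(-3 + c)²/2)
9523 + q(Q(10)) = 9523 - (-4/10)²*(-3 - 4/10)²/2 = 9523 - (-4*⅒)²*(-3 - 4*⅒)²/2 = 9523 - (-⅖)²*(-3 - ⅖)²/2 = 9523 - ½*4/25*(-17/5)² = 9523 - ½*4/25*289/25 = 9523 - 578/625 = 5951297/625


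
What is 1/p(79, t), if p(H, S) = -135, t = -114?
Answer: -1/135 ≈ -0.0074074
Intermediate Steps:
1/p(79, t) = 1/(-135) = -1/135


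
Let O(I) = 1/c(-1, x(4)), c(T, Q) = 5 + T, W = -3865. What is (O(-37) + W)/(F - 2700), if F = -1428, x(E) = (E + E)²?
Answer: 5153/5504 ≈ 0.93623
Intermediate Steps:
x(E) = 4*E² (x(E) = (2*E)² = 4*E²)
O(I) = ¼ (O(I) = 1/(5 - 1) = 1/4 = ¼)
(O(-37) + W)/(F - 2700) = (¼ - 3865)/(-1428 - 2700) = -15459/4/(-4128) = -15459/4*(-1/4128) = 5153/5504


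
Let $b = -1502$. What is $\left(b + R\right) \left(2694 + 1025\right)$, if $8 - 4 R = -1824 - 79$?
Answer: $- \frac{15236743}{4} \approx -3.8092 \cdot 10^{6}$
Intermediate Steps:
$R = \frac{1911}{4}$ ($R = 2 - \frac{-1824 - 79}{4} = 2 - - \frac{1903}{4} = 2 + \frac{1903}{4} = \frac{1911}{4} \approx 477.75$)
$\left(b + R\right) \left(2694 + 1025\right) = \left(-1502 + \frac{1911}{4}\right) \left(2694 + 1025\right) = \left(- \frac{4097}{4}\right) 3719 = - \frac{15236743}{4}$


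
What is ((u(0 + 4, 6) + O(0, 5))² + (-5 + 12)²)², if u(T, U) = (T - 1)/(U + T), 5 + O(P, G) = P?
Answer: 50537881/10000 ≈ 5053.8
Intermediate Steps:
O(P, G) = -5 + P
u(T, U) = (-1 + T)/(T + U)
((u(0 + 4, 6) + O(0, 5))² + (-5 + 12)²)² = (((-1 + (0 + 4))/((0 + 4) + 6) + (-5 + 0))² + (-5 + 12)²)² = (((-1 + 4)/(4 + 6) - 5)² + 7²)² = ((3/10 - 5)² + 49)² = ((-47/10)² + 49)² = (2209/100 + 49)² = (7109/100)² = 50537881/10000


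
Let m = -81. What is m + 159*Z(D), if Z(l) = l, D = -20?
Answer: -3261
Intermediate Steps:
m + 159*Z(D) = -81 + 159*(-20) = -81 - 3180 = -3261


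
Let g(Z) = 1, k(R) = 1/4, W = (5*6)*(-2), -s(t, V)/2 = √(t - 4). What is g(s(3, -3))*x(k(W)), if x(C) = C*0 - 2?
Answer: -2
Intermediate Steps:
s(t, V) = -2*√(-4 + t) (s(t, V) = -2*√(t - 4) = -2*√(-4 + t))
W = -60 (W = 30*(-2) = -60)
k(R) = ¼
x(C) = -2 (x(C) = 0 - 2 = -2)
g(s(3, -3))*x(k(W)) = 1*(-2) = -2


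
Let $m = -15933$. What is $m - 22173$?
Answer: $-38106$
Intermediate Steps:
$m - 22173 = -15933 - 22173 = -38106$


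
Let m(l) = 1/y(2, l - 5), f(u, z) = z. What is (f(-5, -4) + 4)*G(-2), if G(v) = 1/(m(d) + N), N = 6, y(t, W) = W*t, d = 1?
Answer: 0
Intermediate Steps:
m(l) = 1/(-10 + 2*l) (m(l) = 1/((l - 5)*2) = 1/((-5 + l)*2) = 1/(-10 + 2*l))
G(v) = 8/47 (G(v) = 1/(1/(2*(-5 + 1)) + 6) = 1/((1/2)/(-4) + 6) = 1/((1/2)*(-1/4) + 6) = 1/(-1/8 + 6) = 1/(47/8) = 8/47)
(f(-5, -4) + 4)*G(-2) = (-4 + 4)*(8/47) = 0*(8/47) = 0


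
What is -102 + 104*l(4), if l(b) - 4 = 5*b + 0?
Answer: 2394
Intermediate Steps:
l(b) = 4 + 5*b (l(b) = 4 + (5*b + 0) = 4 + 5*b)
-102 + 104*l(4) = -102 + 104*(4 + 5*4) = -102 + 104*(4 + 20) = -102 + 104*24 = -102 + 2496 = 2394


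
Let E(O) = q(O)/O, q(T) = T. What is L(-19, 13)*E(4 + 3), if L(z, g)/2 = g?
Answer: 26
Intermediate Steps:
L(z, g) = 2*g
E(O) = 1 (E(O) = O/O = 1)
L(-19, 13)*E(4 + 3) = (2*13)*1 = 26*1 = 26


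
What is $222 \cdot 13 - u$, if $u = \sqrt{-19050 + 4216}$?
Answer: $2886 - i \sqrt{14834} \approx 2886.0 - 121.79 i$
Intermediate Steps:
$u = i \sqrt{14834}$ ($u = \sqrt{-14834} = i \sqrt{14834} \approx 121.79 i$)
$222 \cdot 13 - u = 222 \cdot 13 - i \sqrt{14834} = 2886 - i \sqrt{14834}$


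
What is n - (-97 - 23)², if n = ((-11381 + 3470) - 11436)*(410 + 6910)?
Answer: -141634440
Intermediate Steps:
n = -141620040 (n = (-7911 - 11436)*7320 = -19347*7320 = -141620040)
n - (-97 - 23)² = -141620040 - (-97 - 23)² = -141620040 - 1*(-120)² = -141620040 - 1*14400 = -141620040 - 14400 = -141634440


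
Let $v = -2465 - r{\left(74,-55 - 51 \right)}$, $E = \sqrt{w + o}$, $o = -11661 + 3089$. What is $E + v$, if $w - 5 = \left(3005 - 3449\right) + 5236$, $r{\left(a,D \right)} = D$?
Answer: $-2359 + 5 i \sqrt{151} \approx -2359.0 + 61.441 i$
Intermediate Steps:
$w = 4797$ ($w = 5 + \left(\left(3005 - 3449\right) + 5236\right) = 5 + \left(-444 + 5236\right) = 5 + 4792 = 4797$)
$o = -8572$
$E = 5 i \sqrt{151}$ ($E = \sqrt{4797 - 8572} = \sqrt{-3775} = 5 i \sqrt{151} \approx 61.441 i$)
$v = -2359$ ($v = -2465 - \left(-55 - 51\right) = -2465 - -106 = -2465 + 106 = -2359$)
$E + v = 5 i \sqrt{151} - 2359 = -2359 + 5 i \sqrt{151}$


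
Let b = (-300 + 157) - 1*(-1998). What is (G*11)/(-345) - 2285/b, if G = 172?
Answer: -859597/127995 ≈ -6.7159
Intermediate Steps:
b = 1855 (b = -143 + 1998 = 1855)
(G*11)/(-345) - 2285/b = (172*11)/(-345) - 2285/1855 = 1892*(-1/345) - 2285*1/1855 = -1892/345 - 457/371 = -859597/127995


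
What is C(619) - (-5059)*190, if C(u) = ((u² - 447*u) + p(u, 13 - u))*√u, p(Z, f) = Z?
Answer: 961210 + 107087*√619 ≈ 3.6255e+6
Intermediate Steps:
C(u) = √u*(u² - 446*u) (C(u) = ((u² - 447*u) + u)*√u = (u² - 446*u)*√u = √u*(u² - 446*u))
C(619) - (-5059)*190 = 619^(3/2)*(-446 + 619) - (-5059)*190 = (619*√619)*173 - 1*(-961210) = 107087*√619 + 961210 = 961210 + 107087*√619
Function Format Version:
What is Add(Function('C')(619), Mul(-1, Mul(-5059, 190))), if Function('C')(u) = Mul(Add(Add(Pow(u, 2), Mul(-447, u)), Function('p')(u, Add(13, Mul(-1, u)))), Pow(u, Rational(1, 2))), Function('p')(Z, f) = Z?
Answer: Add(961210, Mul(107087, Pow(619, Rational(1, 2)))) ≈ 3.6255e+6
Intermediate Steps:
Function('C')(u) = Mul(Pow(u, Rational(1, 2)), Add(Pow(u, 2), Mul(-446, u))) (Function('C')(u) = Mul(Add(Add(Pow(u, 2), Mul(-447, u)), u), Pow(u, Rational(1, 2))) = Mul(Add(Pow(u, 2), Mul(-446, u)), Pow(u, Rational(1, 2))) = Mul(Pow(u, Rational(1, 2)), Add(Pow(u, 2), Mul(-446, u))))
Add(Function('C')(619), Mul(-1, Mul(-5059, 190))) = Add(Mul(Pow(619, Rational(3, 2)), Add(-446, 619)), Mul(-1, Mul(-5059, 190))) = Add(Mul(Mul(619, Pow(619, Rational(1, 2))), 173), Mul(-1, -961210)) = Add(Mul(107087, Pow(619, Rational(1, 2))), 961210) = Add(961210, Mul(107087, Pow(619, Rational(1, 2))))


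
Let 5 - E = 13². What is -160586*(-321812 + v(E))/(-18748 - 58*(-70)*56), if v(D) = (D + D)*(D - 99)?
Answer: 9456427782/52153 ≈ 1.8132e+5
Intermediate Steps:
E = -164 (E = 5 - 1*13² = 5 - 1*169 = 5 - 169 = -164)
v(D) = 2*D*(-99 + D) (v(D) = (2*D)*(-99 + D) = 2*D*(-99 + D))
-160586*(-321812 + v(E))/(-18748 - 58*(-70)*56) = -160586*(-321812 + 2*(-164)*(-99 - 164))/(-18748 - 58*(-70)*56) = -160586*(-321812 + 2*(-164)*(-263))/(-18748 + 4060*56) = -160586*(-321812 + 86264)/(-18748 + 227360) = -160586/(208612/(-235548)) = -160586/(208612*(-1/235548)) = -160586/(-52153/58887) = -160586*(-58887/52153) = 9456427782/52153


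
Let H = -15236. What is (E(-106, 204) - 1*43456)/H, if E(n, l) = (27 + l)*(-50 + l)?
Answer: 3941/7618 ≈ 0.51733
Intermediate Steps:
E(n, l) = (-50 + l)*(27 + l)
(E(-106, 204) - 1*43456)/H = ((-1350 + 204² - 23*204) - 1*43456)/(-15236) = ((-1350 + 41616 - 4692) - 43456)*(-1/15236) = (35574 - 43456)*(-1/15236) = -7882*(-1/15236) = 3941/7618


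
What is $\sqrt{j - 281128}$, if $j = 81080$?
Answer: $4 i \sqrt{12503} \approx 447.27 i$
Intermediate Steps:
$\sqrt{j - 281128} = \sqrt{81080 - 281128} = \sqrt{-200048} = 4 i \sqrt{12503}$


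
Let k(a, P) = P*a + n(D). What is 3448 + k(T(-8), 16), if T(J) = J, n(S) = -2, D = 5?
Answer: 3318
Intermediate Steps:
k(a, P) = -2 + P*a (k(a, P) = P*a - 2 = -2 + P*a)
3448 + k(T(-8), 16) = 3448 + (-2 + 16*(-8)) = 3448 + (-2 - 128) = 3448 - 130 = 3318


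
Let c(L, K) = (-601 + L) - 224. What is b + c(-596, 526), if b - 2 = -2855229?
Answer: -2856648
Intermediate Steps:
b = -2855227 (b = 2 - 2855229 = -2855227)
c(L, K) = -825 + L
b + c(-596, 526) = -2855227 + (-825 - 596) = -2855227 - 1421 = -2856648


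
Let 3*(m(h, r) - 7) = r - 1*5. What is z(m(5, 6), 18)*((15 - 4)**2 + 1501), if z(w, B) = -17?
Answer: -27574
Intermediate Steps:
m(h, r) = 16/3 + r/3 (m(h, r) = 7 + (r - 1*5)/3 = 7 + (r - 5)/3 = 7 + (-5 + r)/3 = 7 + (-5/3 + r/3) = 16/3 + r/3)
z(m(5, 6), 18)*((15 - 4)**2 + 1501) = -17*((15 - 4)**2 + 1501) = -17*(11**2 + 1501) = -17*(121 + 1501) = -17*1622 = -27574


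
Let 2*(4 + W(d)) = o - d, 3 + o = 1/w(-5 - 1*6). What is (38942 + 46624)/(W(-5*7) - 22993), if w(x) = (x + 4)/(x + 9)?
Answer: -99827/26811 ≈ -3.7234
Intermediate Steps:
w(x) = (4 + x)/(9 + x)
o = -19/7 (o = -3 + 1/((4 + (-5 - 1*6))/(9 + (-5 - 1*6))) = -3 + 1/((4 + (-5 - 6))/(9 + (-5 - 6))) = -3 + 1/((4 - 11)/(9 - 11)) = -3 + 1/(-7/(-2)) = -3 + 1/(-½*(-7)) = -3 + 1/(7/2) = -3 + 2/7 = -19/7 ≈ -2.7143)
W(d) = -75/14 - d/2 (W(d) = -4 + (-19/7 - d)/2 = -4 + (-19/14 - d/2) = -75/14 - d/2)
(38942 + 46624)/(W(-5*7) - 22993) = (38942 + 46624)/((-75/14 - (-5)*7/2) - 22993) = 85566/((-75/14 - ½*(-35)) - 22993) = 85566/((-75/14 + 35/2) - 22993) = 85566/(85/7 - 22993) = 85566/(-160866/7) = 85566*(-7/160866) = -99827/26811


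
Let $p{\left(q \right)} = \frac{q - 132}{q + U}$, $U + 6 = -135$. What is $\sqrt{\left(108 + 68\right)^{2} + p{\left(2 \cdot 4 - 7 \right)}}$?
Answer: $\frac{\sqrt{151786985}}{70} \approx 176.0$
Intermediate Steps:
$U = -141$ ($U = -6 - 135 = -141$)
$p{\left(q \right)} = \frac{-132 + q}{-141 + q}$ ($p{\left(q \right)} = \frac{q - 132}{q - 141} = \frac{-132 + q}{-141 + q}$)
$\sqrt{\left(108 + 68\right)^{2} + p{\left(2 \cdot 4 - 7 \right)}} = \sqrt{\left(108 + 68\right)^{2} + \frac{-132 + \left(2 \cdot 4 - 7\right)}{-141 + \left(2 \cdot 4 - 7\right)}} = \sqrt{176^{2} + \frac{-132 + \left(8 - 7\right)}{-141 + \left(8 - 7\right)}} = \sqrt{30976 + \frac{-132 + 1}{-141 + 1}} = \sqrt{30976 + \frac{1}{-140} \left(-131\right)} = \sqrt{30976 - - \frac{131}{140}} = \sqrt{30976 + \frac{131}{140}} = \sqrt{\frac{4336771}{140}} = \frac{\sqrt{151786985}}{70}$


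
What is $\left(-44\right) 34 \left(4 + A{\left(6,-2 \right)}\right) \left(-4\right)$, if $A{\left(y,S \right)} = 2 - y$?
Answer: $0$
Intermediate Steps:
$\left(-44\right) 34 \left(4 + A{\left(6,-2 \right)}\right) \left(-4\right) = \left(-44\right) 34 \left(4 + \left(2 - 6\right)\right) \left(-4\right) = - 1496 \left(4 + \left(2 - 6\right)\right) \left(-4\right) = - 1496 \left(4 - 4\right) \left(-4\right) = - 1496 \cdot 0 \left(-4\right) = \left(-1496\right) 0 = 0$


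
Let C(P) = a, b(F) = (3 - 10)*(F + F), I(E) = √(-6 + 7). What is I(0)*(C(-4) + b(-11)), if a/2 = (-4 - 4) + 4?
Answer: 146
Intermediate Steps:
I(E) = 1 (I(E) = √1 = 1)
b(F) = -14*F
a = -8 (a = 2*((-4 - 4) + 4) = 2*(-8 + 4) = 2*(-4) = -8)
C(P) = -8
I(0)*(C(-4) + b(-11)) = 1*(-8 - 14*(-11)) = 1*(-8 + 154) = 1*146 = 146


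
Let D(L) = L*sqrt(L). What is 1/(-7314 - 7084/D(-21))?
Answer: -30051/219815278 + 33*I*sqrt(21)/109907639 ≈ -0.00013671 + 1.3759e-6*I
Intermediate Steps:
D(L) = L**(3/2)
1/(-7314 - 7084/D(-21)) = 1/(-7314 - 7084*I*sqrt(21)/441) = 1/(-7314 - 1012*I*sqrt(21)/63)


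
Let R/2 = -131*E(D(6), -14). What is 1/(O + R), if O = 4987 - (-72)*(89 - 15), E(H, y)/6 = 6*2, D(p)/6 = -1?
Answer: -1/8549 ≈ -0.00011697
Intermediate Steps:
D(p) = -6 (D(p) = 6*(-1) = -6)
E(H, y) = 72 (E(H, y) = 6*(6*2) = 6*12 = 72)
O = 10315 (O = 4987 - (-72)*74 = 4987 - 1*(-5328) = 4987 + 5328 = 10315)
R = -18864 (R = 2*(-131*72) = 2*(-9432) = -18864)
1/(O + R) = 1/(10315 - 18864) = 1/(-8549) = -1/8549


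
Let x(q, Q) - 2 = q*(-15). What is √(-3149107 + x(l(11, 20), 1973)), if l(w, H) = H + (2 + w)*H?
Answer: I*√3153305 ≈ 1775.8*I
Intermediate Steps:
l(w, H) = H + H*(2 + w)
x(q, Q) = 2 - 15*q (x(q, Q) = 2 + q*(-15) = 2 - 15*q)
√(-3149107 + x(l(11, 20), 1973)) = √(-3149107 + (2 - 300*(3 + 11))) = √(-3149107 + (2 - 300*14)) = √(-3149107 + (2 - 15*280)) = √(-3149107 + (2 - 4200)) = √(-3149107 - 4198) = √(-3153305) = I*√3153305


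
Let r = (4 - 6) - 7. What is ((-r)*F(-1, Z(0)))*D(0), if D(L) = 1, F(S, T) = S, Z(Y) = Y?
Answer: -9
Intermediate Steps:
r = -9 (r = -2 - 7 = -9)
((-r)*F(-1, Z(0)))*D(0) = (-1*(-9)*(-1))*1 = (9*(-1))*1 = -9*1 = -9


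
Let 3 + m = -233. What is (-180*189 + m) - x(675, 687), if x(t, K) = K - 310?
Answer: -34633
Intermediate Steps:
m = -236 (m = -3 - 233 = -236)
x(t, K) = -310 + K
(-180*189 + m) - x(675, 687) = (-180*189 - 236) - (-310 + 687) = (-34020 - 236) - 1*377 = -34256 - 377 = -34633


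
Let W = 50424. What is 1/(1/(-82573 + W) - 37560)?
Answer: -32149/1207516441 ≈ -2.6624e-5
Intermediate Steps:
1/(1/(-82573 + W) - 37560) = 1/(1/(-82573 + 50424) - 37560) = 1/(1/(-32149) - 37560) = 1/(-1/32149 - 37560) = 1/(-1207516441/32149) = -32149/1207516441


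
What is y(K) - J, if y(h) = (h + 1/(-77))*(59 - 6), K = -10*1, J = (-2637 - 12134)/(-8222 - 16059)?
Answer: -993331870/1869637 ≈ -531.30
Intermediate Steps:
J = 14771/24281 (J = -14771/(-24281) = -14771*(-1/24281) = 14771/24281 ≈ 0.60834)
K = -10
y(h) = -53/77 + 53*h (y(h) = (h - 1/77)*53 = (-1/77 + h)*53 = -53/77 + 53*h)
y(K) - J = (-53/77 + 53*(-10)) - 1*14771/24281 = (-53/77 - 530) - 14771/24281 = -40863/77 - 14771/24281 = -993331870/1869637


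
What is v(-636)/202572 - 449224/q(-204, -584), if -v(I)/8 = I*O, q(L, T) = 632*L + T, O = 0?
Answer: 56153/16189 ≈ 3.4686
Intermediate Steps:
q(L, T) = T + 632*L
v(I) = 0 (v(I) = -8*I*0 = -8*0 = 0)
v(-636)/202572 - 449224/q(-204, -584) = 0/202572 - 449224/(-584 + 632*(-204)) = 0*(1/202572) - 449224/(-584 - 128928) = 0 - 449224/(-129512) = 0 - 449224*(-1/129512) = 0 + 56153/16189 = 56153/16189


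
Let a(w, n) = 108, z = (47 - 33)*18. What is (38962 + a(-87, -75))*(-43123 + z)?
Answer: -1674969970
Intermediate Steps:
z = 252 (z = 14*18 = 252)
(38962 + a(-87, -75))*(-43123 + z) = (38962 + 108)*(-43123 + 252) = 39070*(-42871) = -1674969970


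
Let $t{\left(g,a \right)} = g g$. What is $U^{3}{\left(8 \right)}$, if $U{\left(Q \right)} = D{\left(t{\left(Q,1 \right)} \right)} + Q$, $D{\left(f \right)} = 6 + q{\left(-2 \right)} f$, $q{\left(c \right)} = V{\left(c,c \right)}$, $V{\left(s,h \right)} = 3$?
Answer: $8741816$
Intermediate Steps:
$q{\left(c \right)} = 3$
$t{\left(g,a \right)} = g^{2}$
$D{\left(f \right)} = 6 + 3 f$
$U{\left(Q \right)} = 6 + Q + 3 Q^{2}$ ($U{\left(Q \right)} = \left(6 + 3 Q^{2}\right) + Q = 6 + Q + 3 Q^{2}$)
$U^{3}{\left(8 \right)} = \left(6 + 8 + 3 \cdot 8^{2}\right)^{3} = \left(6 + 8 + 3 \cdot 64\right)^{3} = \left(6 + 8 + 192\right)^{3} = 206^{3} = 8741816$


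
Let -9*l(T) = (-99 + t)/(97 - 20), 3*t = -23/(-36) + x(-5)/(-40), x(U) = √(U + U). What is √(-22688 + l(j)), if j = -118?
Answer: √(-39224955069300 + 20790*I*√10)/41580 ≈ 1.2623e-7 + 150.63*I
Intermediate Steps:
x(U) = √2*√U (x(U) = √(2*U) = √2*√U)
t = 23/108 - I*√10/120 (t = (-23/(-36) + (√2*√(-5))/(-40))/3 = (-23*(-1/36) + (√2*(I*√5))*(-1/40))/3 = (23/36 + (I*√10)*(-1/40))/3 = (23/36 - I*√10/40)/3 = 23/108 - I*√10/120 ≈ 0.21296 - 0.026352*I)
l(T) = 10669/74844 + I*√10/83160 (l(T) = -(-99 + (23/108 - I*√10/120))/(9*(97 - 20)) = -(-10669/108 - I*√10/120)/(9*77) = -(-10669/8316 - I*√10/9240)/9 = 10669/74844 + I*√10/83160)
√(-22688 + l(j)) = √(-22688 + (10669/74844 + I*√10/83160)) = √(-1698050003/74844 + I*√10/83160)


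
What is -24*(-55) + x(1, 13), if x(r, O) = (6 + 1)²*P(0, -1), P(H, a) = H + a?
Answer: 1271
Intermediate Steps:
x(r, O) = -49 (x(r, O) = (6 + 1)²*(0 - 1) = 7²*(-1) = 49*(-1) = -49)
-24*(-55) + x(1, 13) = -24*(-55) - 49 = 1320 - 49 = 1271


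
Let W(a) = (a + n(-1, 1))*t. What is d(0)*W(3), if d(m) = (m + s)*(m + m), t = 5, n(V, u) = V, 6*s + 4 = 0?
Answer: 0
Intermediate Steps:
s = -2/3 (s = -2/3 + (1/6)*0 = -2/3 + 0 = -2/3 ≈ -0.66667)
W(a) = -5 + 5*a (W(a) = (a - 1)*5 = (-1 + a)*5 = -5 + 5*a)
d(m) = 2*m*(-2/3 + m) (d(m) = (m - 2/3)*(m + m) = (-2/3 + m)*(2*m) = 2*m*(-2/3 + m))
d(0)*W(3) = ((2/3)*0*(-2 + 3*0))*(-5 + 5*3) = ((2/3)*0*(-2 + 0))*(-5 + 15) = ((2/3)*0*(-2))*10 = 0*10 = 0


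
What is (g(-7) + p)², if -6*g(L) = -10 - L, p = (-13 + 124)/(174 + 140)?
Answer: 17956/24649 ≈ 0.72847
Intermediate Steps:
p = 111/314 ≈ 0.35350
g(L) = 5/3 + L/6 (g(L) = -(-10 - L)/6 = 5/3 + L/6)
(g(-7) + p)² = ((5/3 + (⅙)*(-7)) + 111/314)² = ((5/3 - 7/6) + 111/314)² = (½ + 111/314)² = (134/157)² = 17956/24649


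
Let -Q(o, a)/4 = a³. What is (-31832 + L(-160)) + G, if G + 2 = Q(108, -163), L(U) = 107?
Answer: 17291261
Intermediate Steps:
Q(o, a) = -4*a³
G = 17322986 (G = -2 - 4*(-163)³ = -2 - 4*(-4330747) = -2 + 17322988 = 17322986)
(-31832 + L(-160)) + G = (-31832 + 107) + 17322986 = -31725 + 17322986 = 17291261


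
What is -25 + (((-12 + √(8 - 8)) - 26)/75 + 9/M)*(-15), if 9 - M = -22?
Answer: -3372/155 ≈ -21.755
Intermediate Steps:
M = 31 (M = 9 - 1*(-22) = 9 + 22 = 31)
-25 + (((-12 + √(8 - 8)) - 26)/75 + 9/M)*(-15) = -25 + (((-12 + √(8 - 8)) - 26)/75 + 9/31)*(-15) = -25 + (((-12 + √0) - 26)*(1/75) + 9*(1/31))*(-15) = -25 + (((-12 + 0) - 26)*(1/75) + 9/31)*(-15) = -25 + ((-12 - 26)*(1/75) + 9/31)*(-15) = -25 + (-38*1/75 + 9/31)*(-15) = -25 + (-38/75 + 9/31)*(-15) = -25 - 503/2325*(-15) = -25 + 503/155 = -3372/155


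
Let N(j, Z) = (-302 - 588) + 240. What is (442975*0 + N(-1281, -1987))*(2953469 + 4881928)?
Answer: -5093008050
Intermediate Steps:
N(j, Z) = -650 (N(j, Z) = -890 + 240 = -650)
(442975*0 + N(-1281, -1987))*(2953469 + 4881928) = (442975*0 - 650)*(2953469 + 4881928) = (0 - 650)*7835397 = -650*7835397 = -5093008050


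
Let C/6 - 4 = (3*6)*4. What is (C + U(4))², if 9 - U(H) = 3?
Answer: 213444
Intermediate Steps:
U(H) = 6 (U(H) = 9 - 1*3 = 9 - 3 = 6)
C = 456 (C = 24 + 6*((3*6)*4) = 24 + 6*(18*4) = 24 + 6*72 = 24 + 432 = 456)
(C + U(4))² = (456 + 6)² = 462² = 213444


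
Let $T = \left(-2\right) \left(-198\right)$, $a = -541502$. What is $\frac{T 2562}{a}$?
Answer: $- \frac{507276}{270751} \approx -1.8736$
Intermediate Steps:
$T = 396$
$\frac{T 2562}{a} = \frac{396 \cdot 2562}{-541502} = 1014552 \left(- \frac{1}{541502}\right) = - \frac{507276}{270751}$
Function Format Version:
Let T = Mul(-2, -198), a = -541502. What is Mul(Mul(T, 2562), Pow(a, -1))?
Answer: Rational(-507276, 270751) ≈ -1.8736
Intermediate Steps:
T = 396
Mul(Mul(T, 2562), Pow(a, -1)) = Mul(Mul(396, 2562), Pow(-541502, -1)) = Mul(1014552, Rational(-1, 541502)) = Rational(-507276, 270751)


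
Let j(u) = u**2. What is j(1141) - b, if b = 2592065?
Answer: -1290184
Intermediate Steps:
j(1141) - b = 1141**2 - 1*2592065 = 1301881 - 2592065 = -1290184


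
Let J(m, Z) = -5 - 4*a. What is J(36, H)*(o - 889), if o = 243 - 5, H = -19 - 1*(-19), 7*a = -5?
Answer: 1395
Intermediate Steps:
a = -5/7 (a = (⅐)*(-5) = -5/7 ≈ -0.71429)
H = 0 (H = -19 + 19 = 0)
J(m, Z) = -15/7 (J(m, Z) = -5 - 4*(-5/7) = -5 + 20/7 = -15/7)
o = 238
J(36, H)*(o - 889) = -15*(238 - 889)/7 = -15/7*(-651) = 1395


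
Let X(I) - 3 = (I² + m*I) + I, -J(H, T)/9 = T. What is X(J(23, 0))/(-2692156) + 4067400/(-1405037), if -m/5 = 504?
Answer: -10950079529511/3782578789772 ≈ -2.8949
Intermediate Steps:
m = -2520 (m = -5*504 = -2520)
J(H, T) = -9*T
X(I) = 3 + I² - 2519*I (X(I) = 3 + ((I² - 2520*I) + I) = 3 + (I² - 2519*I) = 3 + I² - 2519*I)
X(J(23, 0))/(-2692156) + 4067400/(-1405037) = (3 + (-9*0)² - (-22671)*0)/(-2692156) + 4067400/(-1405037) = (3 + 0² - 2519*0)*(-1/2692156) + 4067400*(-1/1405037) = (3 + 0 + 0)*(-1/2692156) - 4067400/1405037 = 3*(-1/2692156) - 4067400/1405037 = -3/2692156 - 4067400/1405037 = -10950079529511/3782578789772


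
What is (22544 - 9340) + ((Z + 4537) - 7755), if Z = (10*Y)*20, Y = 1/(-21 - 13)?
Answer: 169662/17 ≈ 9980.1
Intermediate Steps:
Y = -1/34 (Y = 1/(-34) = -1/34 ≈ -0.029412)
Z = -100/17 (Z = (10*(-1/34))*20 = -5/17*20 = -100/17 ≈ -5.8824)
(22544 - 9340) + ((Z + 4537) - 7755) = (22544 - 9340) + ((-100/17 + 4537) - 7755) = 13204 + (77029/17 - 7755) = 13204 - 54806/17 = 169662/17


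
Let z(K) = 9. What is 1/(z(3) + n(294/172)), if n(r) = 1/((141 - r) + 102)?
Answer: 20751/186845 ≈ 0.11106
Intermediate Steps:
n(r) = 1/(243 - r)
1/(z(3) + n(294/172)) = 1/(9 - 1/(-243 + 294/172)) = 1/(9 - 1/(-243 + 294*(1/172))) = 1/(9 - 1/(-243 + 147/86)) = 1/(9 - 1/(-20751/86)) = 1/(9 - 1*(-86/20751)) = 1/(9 + 86/20751) = 1/(186845/20751) = 20751/186845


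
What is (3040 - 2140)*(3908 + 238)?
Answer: 3731400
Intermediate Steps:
(3040 - 2140)*(3908 + 238) = 900*4146 = 3731400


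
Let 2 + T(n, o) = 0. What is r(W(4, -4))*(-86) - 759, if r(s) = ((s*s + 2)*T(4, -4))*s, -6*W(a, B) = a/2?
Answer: -23761/27 ≈ -880.04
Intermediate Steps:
W(a, B) = -a/12 (W(a, B) = -a/(6*2) = -a/12)
T(n, o) = -2 (T(n, o) = -2 + 0 = -2)
r(s) = s*(-4 - 2*s²) (r(s) = ((s*s + 2)*(-2))*s = ((s² + 2)*(-2))*s = ((2 + s²)*(-2))*s = (-4 - 2*s²)*s = s*(-4 - 2*s²))
r(W(4, -4))*(-86) - 759 = -2*(-1/12*4)*(2 + (-1/12*4)²)*(-86) - 759 = -2*(-⅓)*(2 + (-⅓)²)*(-86) - 759 = -2*(-⅓)*(2 + ⅑)*(-86) - 759 = -2*(-⅓)*19/9*(-86) - 759 = (38/27)*(-86) - 759 = -3268/27 - 759 = -23761/27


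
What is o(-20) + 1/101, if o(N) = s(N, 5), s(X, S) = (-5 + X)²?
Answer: 63126/101 ≈ 625.01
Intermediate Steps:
o(N) = (-5 + N)²
o(-20) + 1/101 = (-5 - 20)² + 1/101 = (-25)² + 1/101 = 625 + 1/101 = 63126/101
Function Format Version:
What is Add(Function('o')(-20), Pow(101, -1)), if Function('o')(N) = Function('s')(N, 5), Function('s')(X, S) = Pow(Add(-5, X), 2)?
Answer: Rational(63126, 101) ≈ 625.01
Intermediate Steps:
Function('o')(N) = Pow(Add(-5, N), 2)
Add(Function('o')(-20), Pow(101, -1)) = Add(Pow(Add(-5, -20), 2), Pow(101, -1)) = Add(Pow(-25, 2), Rational(1, 101)) = Add(625, Rational(1, 101)) = Rational(63126, 101)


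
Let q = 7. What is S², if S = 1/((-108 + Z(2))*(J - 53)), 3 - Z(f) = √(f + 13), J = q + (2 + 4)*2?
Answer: 46/583876815 - 7*√15/4671014520 ≈ 7.2980e-8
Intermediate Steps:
J = 19 (J = 7 + (2 + 4)*2 = 7 + 6*2 = 7 + 12 = 19)
Z(f) = 3 - √(13 + f) (Z(f) = 3 - √(f + 13) = 3 - √(13 + f))
S = 1/(3570 + 34*√15) (S = 1/((-108 + (3 - √(13 + 2)))*(19 - 53)) = 1/((-108 + (3 - √15))*(-34)) = 1/((-105 - √15)*(-34)) = 1/(3570 + 34*√15) ≈ 0.00027015)
S² = (7/24956 - √15/374340)²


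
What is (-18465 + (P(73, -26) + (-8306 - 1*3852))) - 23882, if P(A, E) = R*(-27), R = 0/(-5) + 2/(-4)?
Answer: -108983/2 ≈ -54492.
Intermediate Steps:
R = -½ (R = 0*(-⅕) + 2*(-¼) = 0 - ½ = -½ ≈ -0.50000)
P(A, E) = 27/2 (P(A, E) = -½*(-27) = 27/2)
(-18465 + (P(73, -26) + (-8306 - 1*3852))) - 23882 = (-18465 + (27/2 + (-8306 - 1*3852))) - 23882 = (-18465 + (27/2 + (-8306 - 3852))) - 23882 = (-18465 + (27/2 - 12158)) - 23882 = (-18465 - 24289/2) - 23882 = -61219/2 - 23882 = -108983/2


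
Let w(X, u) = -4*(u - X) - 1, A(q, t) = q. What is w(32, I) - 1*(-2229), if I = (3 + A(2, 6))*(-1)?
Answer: 2376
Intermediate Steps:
I = -5 (I = (3 + 2)*(-1) = 5*(-1) = -5)
w(X, u) = -1 - 4*u + 4*X (w(X, u) = (-4*u + 4*X) - 1 = -1 - 4*u + 4*X)
w(32, I) - 1*(-2229) = (-1 - 4*(-5) + 4*32) - 1*(-2229) = (-1 + 20 + 128) + 2229 = 147 + 2229 = 2376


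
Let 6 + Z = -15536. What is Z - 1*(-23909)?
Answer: 8367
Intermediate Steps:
Z = -15542 (Z = -6 - 15536 = -15542)
Z - 1*(-23909) = -15542 - 1*(-23909) = -15542 + 23909 = 8367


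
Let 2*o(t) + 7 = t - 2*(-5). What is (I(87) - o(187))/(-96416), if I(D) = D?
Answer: 1/12052 ≈ 8.2974e-5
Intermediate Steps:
o(t) = 3/2 + t/2 (o(t) = -7/2 + (t - 2*(-5))/2 = -7/2 + (t + 10)/2 = -7/2 + (10 + t)/2 = -7/2 + (5 + t/2) = 3/2 + t/2)
(I(87) - o(187))/(-96416) = (87 - (3/2 + (½)*187))/(-96416) = (87 - (3/2 + 187/2))*(-1/96416) = (87 - 1*95)*(-1/96416) = (87 - 95)*(-1/96416) = -8*(-1/96416) = 1/12052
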